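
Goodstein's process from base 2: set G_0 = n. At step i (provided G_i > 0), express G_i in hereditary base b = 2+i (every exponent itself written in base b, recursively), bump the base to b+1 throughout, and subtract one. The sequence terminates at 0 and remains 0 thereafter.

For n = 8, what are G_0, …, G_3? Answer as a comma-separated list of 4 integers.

8, 80, 553, 6310

8 —HB2→ 2^(2 + 1) —bump→ 3^(3 + 1) = 81 —(−1)→ 80
80 —HB3→ 2·3^3 + 2·3^2 + 2·3 + 2 —bump→ 2·4^4 + 2·4^2 + 2·4 + 2 = 554 —(−1)→ 553
553 —HB4→ 2·4^4 + 2·4^2 + 2·4 + 1 —bump→ 2·5^5 + 2·5^2 + 2·5 + 1 = 6311 —(−1)→ 6310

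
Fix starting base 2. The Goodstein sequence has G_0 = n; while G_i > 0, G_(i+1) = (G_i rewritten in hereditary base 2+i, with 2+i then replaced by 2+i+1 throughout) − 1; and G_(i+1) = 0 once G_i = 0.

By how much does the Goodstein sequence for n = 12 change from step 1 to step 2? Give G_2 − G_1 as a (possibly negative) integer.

958

G_0 = 12. HB_2(12) = 2^(2 + 1) + 2^2. Bump = 108. G_1 = 107.
G_1 = 107. HB_3(107) = 3^(3 + 1) + 2·3^2 + 2·3 + 2. Bump = 1066. G_2 = 1065.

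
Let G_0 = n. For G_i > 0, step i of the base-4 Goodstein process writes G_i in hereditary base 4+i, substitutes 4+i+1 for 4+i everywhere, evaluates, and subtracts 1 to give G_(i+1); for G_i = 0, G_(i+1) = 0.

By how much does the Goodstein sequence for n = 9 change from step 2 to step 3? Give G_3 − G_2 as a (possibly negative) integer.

0

[0] 9 ≡ 2·4 + 1 (base 4). Lift 5: 11. −1: 10.
[1] 10 ≡ 2·5 (base 5). Lift 6: 12. −1: 11.
[2] 11 ≡ 6 + 5 (base 6). Lift 7: 12. −1: 11.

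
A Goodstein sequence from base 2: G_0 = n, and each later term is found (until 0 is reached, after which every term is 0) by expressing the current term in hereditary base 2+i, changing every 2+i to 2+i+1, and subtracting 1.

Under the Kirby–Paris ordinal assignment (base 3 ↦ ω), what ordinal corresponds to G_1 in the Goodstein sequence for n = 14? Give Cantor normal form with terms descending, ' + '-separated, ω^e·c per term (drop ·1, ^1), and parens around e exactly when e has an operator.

ω^(ω + 1) + ω^ω + 2

G_0 = 14. HB_2(14) = 2^(2 + 1) + 2^2 + 2. Bump = 111. G_1 = 110.
G_1 = 110. HB_3(110) = 3^(3 + 1) + 3^3 + 2. Bump = 1282. G_2 = 1281.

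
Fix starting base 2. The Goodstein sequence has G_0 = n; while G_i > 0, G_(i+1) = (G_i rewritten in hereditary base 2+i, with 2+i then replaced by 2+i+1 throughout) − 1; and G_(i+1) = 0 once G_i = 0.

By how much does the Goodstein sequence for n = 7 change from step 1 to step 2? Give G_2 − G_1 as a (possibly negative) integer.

229

(0) 7|_2 = 2^2 + 2 + 1 ↦ 3^3 + 3 + 1|_3 = 31 ⇒ 30
(1) 30|_3 = 3^3 + 3 ↦ 4^4 + 4|_4 = 260 ⇒ 259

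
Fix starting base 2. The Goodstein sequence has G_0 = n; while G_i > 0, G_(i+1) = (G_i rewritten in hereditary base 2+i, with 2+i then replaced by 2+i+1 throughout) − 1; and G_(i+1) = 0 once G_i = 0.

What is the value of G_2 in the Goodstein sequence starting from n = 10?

base 2: 10 = 2^(2 + 1) + 2; at 3: 3^(3 + 1) + 3 = 84; next = 83
base 3: 83 = 3^(3 + 1) + 2; at 4: 4^(4 + 1) + 2 = 1026; next = 1025

1025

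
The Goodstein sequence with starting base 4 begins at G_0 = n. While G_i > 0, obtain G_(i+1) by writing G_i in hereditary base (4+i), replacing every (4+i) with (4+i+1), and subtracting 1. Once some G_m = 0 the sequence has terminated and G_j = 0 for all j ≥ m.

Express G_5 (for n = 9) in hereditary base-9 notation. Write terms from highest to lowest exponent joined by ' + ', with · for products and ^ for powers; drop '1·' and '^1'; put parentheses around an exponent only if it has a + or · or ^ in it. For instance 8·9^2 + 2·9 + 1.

[0] 9 ≡ 2·4 + 1 (base 4). Lift 5: 11. −1: 10.
[1] 10 ≡ 2·5 (base 5). Lift 6: 12. −1: 11.
[2] 11 ≡ 6 + 5 (base 6). Lift 7: 12. −1: 11.
[3] 11 ≡ 7 + 4 (base 7). Lift 8: 12. −1: 11.
[4] 11 ≡ 8 + 3 (base 8). Lift 9: 12. −1: 11.
[5] 11 ≡ 9 + 2 (base 9). Lift 10: 12. −1: 11.

9 + 2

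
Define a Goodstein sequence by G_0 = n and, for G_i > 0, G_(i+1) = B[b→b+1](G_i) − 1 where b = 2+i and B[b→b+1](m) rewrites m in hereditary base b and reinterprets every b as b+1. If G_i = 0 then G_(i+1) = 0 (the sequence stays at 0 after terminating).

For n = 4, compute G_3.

G_0 = 4. HB_2(4) = 2^2. Bump = 27. G_1 = 26.
G_1 = 26. HB_3(26) = 2·3^2 + 2·3 + 2. Bump = 42. G_2 = 41.
G_2 = 41. HB_4(41) = 2·4^2 + 2·4 + 1. Bump = 61. G_3 = 60.
G_3 = 60. HB_5(60) = 2·5^2 + 2·5. Bump = 84. G_4 = 83.

60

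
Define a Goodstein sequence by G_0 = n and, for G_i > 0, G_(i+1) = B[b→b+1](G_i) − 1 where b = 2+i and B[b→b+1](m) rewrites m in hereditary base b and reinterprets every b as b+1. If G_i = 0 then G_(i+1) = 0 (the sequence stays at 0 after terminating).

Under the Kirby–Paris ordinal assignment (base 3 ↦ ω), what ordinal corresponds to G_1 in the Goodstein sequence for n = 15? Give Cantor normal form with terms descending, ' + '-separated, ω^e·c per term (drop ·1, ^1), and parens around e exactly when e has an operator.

[0] 15 ≡ 2^(2 + 1) + 2^2 + 2 + 1 (base 2). Lift 3: 112. −1: 111.
[1] 111 ≡ 3^(3 + 1) + 3^3 + 3 (base 3). Lift 4: 1284. −1: 1283.

ω^(ω + 1) + ω^ω + ω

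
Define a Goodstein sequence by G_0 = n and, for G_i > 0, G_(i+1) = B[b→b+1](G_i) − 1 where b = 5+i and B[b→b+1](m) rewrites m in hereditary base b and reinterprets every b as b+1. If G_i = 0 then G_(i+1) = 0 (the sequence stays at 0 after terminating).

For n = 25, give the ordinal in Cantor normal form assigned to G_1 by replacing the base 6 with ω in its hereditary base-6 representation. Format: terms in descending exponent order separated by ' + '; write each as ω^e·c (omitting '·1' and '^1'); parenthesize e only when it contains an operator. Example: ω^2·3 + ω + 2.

ω·5 + 5

25 —HB5→ 5^2 —bump→ 6^2 = 36 —(−1)→ 35
35 —HB6→ 5·6 + 5 —bump→ 5·7 + 5 = 40 —(−1)→ 39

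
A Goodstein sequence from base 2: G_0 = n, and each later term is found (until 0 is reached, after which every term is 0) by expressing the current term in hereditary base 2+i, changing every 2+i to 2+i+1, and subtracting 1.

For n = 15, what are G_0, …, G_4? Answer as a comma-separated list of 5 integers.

15 —HB2→ 2^(2 + 1) + 2^2 + 2 + 1 —bump→ 3^(3 + 1) + 3^3 + 3 + 1 = 112 —(−1)→ 111
111 —HB3→ 3^(3 + 1) + 3^3 + 3 —bump→ 4^(4 + 1) + 4^4 + 4 = 1284 —(−1)→ 1283
1283 —HB4→ 4^(4 + 1) + 4^4 + 3 —bump→ 5^(5 + 1) + 5^5 + 3 = 18753 —(−1)→ 18752
18752 —HB5→ 5^(5 + 1) + 5^5 + 2 —bump→ 6^(6 + 1) + 6^6 + 2 = 326594 —(−1)→ 326593

15, 111, 1283, 18752, 326593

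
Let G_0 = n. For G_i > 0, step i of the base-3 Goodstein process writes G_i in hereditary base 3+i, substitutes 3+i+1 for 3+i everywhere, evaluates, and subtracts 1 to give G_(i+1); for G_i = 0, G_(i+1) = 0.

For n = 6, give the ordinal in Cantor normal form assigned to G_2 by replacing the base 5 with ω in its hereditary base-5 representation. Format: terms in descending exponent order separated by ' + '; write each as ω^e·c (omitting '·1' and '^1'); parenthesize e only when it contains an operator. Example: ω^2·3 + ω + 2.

ω + 2

6 —HB3→ 2·3 —bump→ 2·4 = 8 —(−1)→ 7
7 —HB4→ 4 + 3 —bump→ 5 + 3 = 8 —(−1)→ 7
7 —HB5→ 5 + 2 —bump→ 6 + 2 = 8 —(−1)→ 7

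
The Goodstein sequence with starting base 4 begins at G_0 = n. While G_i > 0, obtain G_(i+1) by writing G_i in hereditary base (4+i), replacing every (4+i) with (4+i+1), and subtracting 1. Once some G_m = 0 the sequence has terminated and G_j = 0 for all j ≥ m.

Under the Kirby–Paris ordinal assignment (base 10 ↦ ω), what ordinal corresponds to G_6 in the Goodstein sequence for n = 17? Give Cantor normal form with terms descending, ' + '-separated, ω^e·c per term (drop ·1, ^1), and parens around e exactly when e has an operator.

ω·5 + 1

G_0 = 17. HB_4(17) = 4^2 + 1. Bump = 26. G_1 = 25.
G_1 = 25. HB_5(25) = 5^2. Bump = 36. G_2 = 35.
G_2 = 35. HB_6(35) = 5·6 + 5. Bump = 40. G_3 = 39.
G_3 = 39. HB_7(39) = 5·7 + 4. Bump = 44. G_4 = 43.
G_4 = 43. HB_8(43) = 5·8 + 3. Bump = 48. G_5 = 47.
G_5 = 47. HB_9(47) = 5·9 + 2. Bump = 52. G_6 = 51.
G_6 = 51. HB_10(51) = 5·10 + 1. Bump = 56. G_7 = 55.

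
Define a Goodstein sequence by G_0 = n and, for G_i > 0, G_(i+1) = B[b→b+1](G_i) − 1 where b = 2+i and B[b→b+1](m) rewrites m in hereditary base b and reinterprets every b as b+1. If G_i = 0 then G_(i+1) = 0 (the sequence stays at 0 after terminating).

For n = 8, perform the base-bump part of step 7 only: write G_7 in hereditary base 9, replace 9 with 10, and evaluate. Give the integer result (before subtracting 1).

G_0=8  [base 2] 2^(2 + 1)  →[2↦3]→  3^(3 + 1) = 81  −1 ⇒ G_1=80
G_1=80  [base 3] 2·3^3 + 2·3^2 + 2·3 + 2  →[3↦4]→  2·4^4 + 2·4^2 + 2·4 + 2 = 554  −1 ⇒ G_2=553
G_2=553  [base 4] 2·4^4 + 2·4^2 + 2·4 + 1  →[4↦5]→  2·5^5 + 2·5^2 + 2·5 + 1 = 6311  −1 ⇒ G_3=6310
G_3=6310  [base 5] 2·5^5 + 2·5^2 + 2·5  →[5↦6]→  2·6^6 + 2·6^2 + 2·6 = 93396  −1 ⇒ G_4=93395
G_4=93395  [base 6] 2·6^6 + 2·6^2 + 6 + 5  →[6↦7]→  2·7^7 + 2·7^2 + 7 + 5 = 1647196  −1 ⇒ G_5=1647195
G_5=1647195  [base 7] 2·7^7 + 2·7^2 + 7 + 4  →[7↦8]→  2·8^8 + 2·8^2 + 8 + 4 = 33554572  −1 ⇒ G_6=33554571
G_6=33554571  [base 8] 2·8^8 + 2·8^2 + 8 + 3  →[8↦9]→  2·9^9 + 2·9^2 + 9 + 3 = 774841152  −1 ⇒ G_7=774841151
G_7=774841151  [base 9] 2·9^9 + 2·9^2 + 9 + 2  →[9↦10]→  2·10^10 + 2·10^2 + 10 + 2 = 20000000212  −1 ⇒ G_8=20000000211

20000000212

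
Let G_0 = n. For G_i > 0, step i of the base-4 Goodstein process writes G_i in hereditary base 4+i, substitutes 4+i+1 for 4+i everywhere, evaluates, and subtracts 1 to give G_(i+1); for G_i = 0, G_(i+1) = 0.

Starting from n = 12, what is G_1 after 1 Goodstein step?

14

(0) 12|_4 = 3·4 ↦ 3·5|_5 = 15 ⇒ 14
(1) 14|_5 = 2·5 + 4 ↦ 2·6 + 4|_6 = 16 ⇒ 15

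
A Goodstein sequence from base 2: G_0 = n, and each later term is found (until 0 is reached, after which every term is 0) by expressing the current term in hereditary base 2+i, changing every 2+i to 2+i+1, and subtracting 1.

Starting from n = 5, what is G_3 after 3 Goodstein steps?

base 2: 5 = 2^2 + 1; at 3: 3^3 + 1 = 28; next = 27
base 3: 27 = 3^3; at 4: 4^4 = 256; next = 255
base 4: 255 = 3·4^3 + 3·4^2 + 3·4 + 3; at 5: 3·5^3 + 3·5^2 + 3·5 + 3 = 468; next = 467

467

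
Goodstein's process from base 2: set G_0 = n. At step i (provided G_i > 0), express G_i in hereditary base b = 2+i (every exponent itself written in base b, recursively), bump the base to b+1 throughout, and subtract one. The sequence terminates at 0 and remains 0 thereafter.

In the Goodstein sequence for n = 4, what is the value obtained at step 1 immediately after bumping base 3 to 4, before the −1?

42

G_0 = 4. HB_2(4) = 2^2. Bump = 27. G_1 = 26.
G_1 = 26. HB_3(26) = 2·3^2 + 2·3 + 2. Bump = 42. G_2 = 41.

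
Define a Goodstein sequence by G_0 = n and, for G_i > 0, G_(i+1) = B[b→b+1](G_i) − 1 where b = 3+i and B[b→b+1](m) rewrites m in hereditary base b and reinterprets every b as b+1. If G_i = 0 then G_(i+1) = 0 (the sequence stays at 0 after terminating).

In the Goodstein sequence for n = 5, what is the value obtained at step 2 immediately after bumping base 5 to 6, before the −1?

(0) 5|_3 = 3 + 2 ↦ 4 + 2|_4 = 6 ⇒ 5
(1) 5|_4 = 4 + 1 ↦ 5 + 1|_5 = 6 ⇒ 5
(2) 5|_5 = 5 ↦ 6|_6 = 6 ⇒ 5

6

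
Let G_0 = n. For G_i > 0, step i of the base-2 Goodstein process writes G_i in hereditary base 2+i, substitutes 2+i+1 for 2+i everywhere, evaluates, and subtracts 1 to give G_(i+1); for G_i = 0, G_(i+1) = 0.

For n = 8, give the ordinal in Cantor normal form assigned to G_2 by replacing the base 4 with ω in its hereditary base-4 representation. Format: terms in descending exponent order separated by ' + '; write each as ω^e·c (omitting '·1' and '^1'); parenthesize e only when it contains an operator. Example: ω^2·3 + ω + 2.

base 2: 8 = 2^(2 + 1); at 3: 3^(3 + 1) = 81; next = 80
base 3: 80 = 2·3^3 + 2·3^2 + 2·3 + 2; at 4: 2·4^4 + 2·4^2 + 2·4 + 2 = 554; next = 553
base 4: 553 = 2·4^4 + 2·4^2 + 2·4 + 1; at 5: 2·5^5 + 2·5^2 + 2·5 + 1 = 6311; next = 6310

ω^ω·2 + ω^2·2 + ω·2 + 1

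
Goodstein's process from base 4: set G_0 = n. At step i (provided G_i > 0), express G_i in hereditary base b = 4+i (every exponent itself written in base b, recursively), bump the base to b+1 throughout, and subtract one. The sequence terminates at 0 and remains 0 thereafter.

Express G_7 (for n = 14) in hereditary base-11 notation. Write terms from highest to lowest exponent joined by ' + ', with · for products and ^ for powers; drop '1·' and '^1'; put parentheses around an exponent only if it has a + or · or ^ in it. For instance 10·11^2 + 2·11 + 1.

2·11 + 2

G_0 = 14. HB_4(14) = 3·4 + 2. Bump = 17. G_1 = 16.
G_1 = 16. HB_5(16) = 3·5 + 1. Bump = 19. G_2 = 18.
G_2 = 18. HB_6(18) = 3·6. Bump = 21. G_3 = 20.
G_3 = 20. HB_7(20) = 2·7 + 6. Bump = 22. G_4 = 21.
G_4 = 21. HB_8(21) = 2·8 + 5. Bump = 23. G_5 = 22.
G_5 = 22. HB_9(22) = 2·9 + 4. Bump = 24. G_6 = 23.
G_6 = 23. HB_10(23) = 2·10 + 3. Bump = 25. G_7 = 24.
G_7 = 24. HB_11(24) = 2·11 + 2. Bump = 26. G_8 = 25.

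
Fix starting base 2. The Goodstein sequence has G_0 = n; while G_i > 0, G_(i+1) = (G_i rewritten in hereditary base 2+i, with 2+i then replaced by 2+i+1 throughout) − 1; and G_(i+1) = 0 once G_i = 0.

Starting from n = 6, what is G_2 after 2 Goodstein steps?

i=0: 6 = 2^2 + 2 (b=2); 2→3: 3^3 + 3 = 30; 30−1 = 29
i=1: 29 = 3^3 + 2 (b=3); 3→4: 4^4 + 2 = 258; 258−1 = 257

257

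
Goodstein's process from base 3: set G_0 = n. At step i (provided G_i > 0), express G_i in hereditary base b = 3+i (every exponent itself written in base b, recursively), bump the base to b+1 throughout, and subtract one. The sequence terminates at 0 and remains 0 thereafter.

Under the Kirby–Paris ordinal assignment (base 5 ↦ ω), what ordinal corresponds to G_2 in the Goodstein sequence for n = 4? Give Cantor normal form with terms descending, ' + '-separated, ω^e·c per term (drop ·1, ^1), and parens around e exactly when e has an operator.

4

base 3: 4 = 3 + 1; at 4: 4 + 1 = 5; next = 4
base 4: 4 = 4; at 5: 5 = 5; next = 4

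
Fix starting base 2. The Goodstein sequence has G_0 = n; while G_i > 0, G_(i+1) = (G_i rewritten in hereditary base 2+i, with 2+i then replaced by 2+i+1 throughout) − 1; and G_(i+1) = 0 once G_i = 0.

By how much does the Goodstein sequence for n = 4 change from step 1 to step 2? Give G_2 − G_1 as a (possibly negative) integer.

[0] 4 ≡ 2^2 (base 2). Lift 3: 27. −1: 26.
[1] 26 ≡ 2·3^2 + 2·3 + 2 (base 3). Lift 4: 42. −1: 41.

15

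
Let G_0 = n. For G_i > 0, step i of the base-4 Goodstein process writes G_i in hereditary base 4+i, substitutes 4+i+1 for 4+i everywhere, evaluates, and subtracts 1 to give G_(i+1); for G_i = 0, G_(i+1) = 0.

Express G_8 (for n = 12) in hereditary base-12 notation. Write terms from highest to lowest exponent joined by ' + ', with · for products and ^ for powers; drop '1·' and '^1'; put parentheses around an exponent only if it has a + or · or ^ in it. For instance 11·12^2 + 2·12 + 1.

12 + 7

G_0 = 12. HB_4(12) = 3·4. Bump = 15. G_1 = 14.
G_1 = 14. HB_5(14) = 2·5 + 4. Bump = 16. G_2 = 15.
G_2 = 15. HB_6(15) = 2·6 + 3. Bump = 17. G_3 = 16.
G_3 = 16. HB_7(16) = 2·7 + 2. Bump = 18. G_4 = 17.
G_4 = 17. HB_8(17) = 2·8 + 1. Bump = 19. G_5 = 18.
G_5 = 18. HB_9(18) = 2·9. Bump = 20. G_6 = 19.
G_6 = 19. HB_10(19) = 10 + 9. Bump = 20. G_7 = 19.
G_7 = 19. HB_11(19) = 11 + 8. Bump = 20. G_8 = 19.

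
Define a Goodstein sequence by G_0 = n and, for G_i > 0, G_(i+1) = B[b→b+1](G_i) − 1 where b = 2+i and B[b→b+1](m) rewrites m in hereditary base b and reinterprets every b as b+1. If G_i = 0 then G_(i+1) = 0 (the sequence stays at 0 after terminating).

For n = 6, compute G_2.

i=0: 6 = 2^2 + 2 (b=2); 2→3: 3^3 + 3 = 30; 30−1 = 29
i=1: 29 = 3^3 + 2 (b=3); 3→4: 4^4 + 2 = 258; 258−1 = 257
i=2: 257 = 4^4 + 1 (b=4); 4→5: 5^5 + 1 = 3126; 3126−1 = 3125

257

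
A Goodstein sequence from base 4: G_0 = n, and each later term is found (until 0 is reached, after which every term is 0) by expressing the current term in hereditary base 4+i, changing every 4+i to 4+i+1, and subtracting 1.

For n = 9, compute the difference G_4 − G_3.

0

[0] 9 ≡ 2·4 + 1 (base 4). Lift 5: 11. −1: 10.
[1] 10 ≡ 2·5 (base 5). Lift 6: 12. −1: 11.
[2] 11 ≡ 6 + 5 (base 6). Lift 7: 12. −1: 11.
[3] 11 ≡ 7 + 4 (base 7). Lift 8: 12. −1: 11.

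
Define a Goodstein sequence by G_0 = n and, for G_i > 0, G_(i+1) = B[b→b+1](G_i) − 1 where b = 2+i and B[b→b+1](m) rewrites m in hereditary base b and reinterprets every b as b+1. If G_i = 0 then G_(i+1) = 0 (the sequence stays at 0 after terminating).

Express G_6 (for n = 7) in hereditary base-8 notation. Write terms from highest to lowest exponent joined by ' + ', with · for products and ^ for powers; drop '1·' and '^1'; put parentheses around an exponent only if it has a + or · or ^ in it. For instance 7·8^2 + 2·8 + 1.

(0) 7|_2 = 2^2 + 2 + 1 ↦ 3^3 + 3 + 1|_3 = 31 ⇒ 30
(1) 30|_3 = 3^3 + 3 ↦ 4^4 + 4|_4 = 260 ⇒ 259
(2) 259|_4 = 4^4 + 3 ↦ 5^5 + 3|_5 = 3128 ⇒ 3127
(3) 3127|_5 = 5^5 + 2 ↦ 6^6 + 2|_6 = 46658 ⇒ 46657
(4) 46657|_6 = 6^6 + 1 ↦ 7^7 + 1|_7 = 823544 ⇒ 823543
(5) 823543|_7 = 7^7 ↦ 8^8|_8 = 16777216 ⇒ 16777215
(6) 16777215|_8 = 7·8^7 + 7·8^6 + 7·8^5 + 7·8^4 + 7·8^3 + 7·8^2 + 7·8 + 7 ↦ 7·9^7 + 7·9^6 + 7·9^5 + 7·9^4 + 7·9^3 + 7·9^2 + 7·9 + 7|_9 = 37665880 ⇒ 37665879

7·8^7 + 7·8^6 + 7·8^5 + 7·8^4 + 7·8^3 + 7·8^2 + 7·8 + 7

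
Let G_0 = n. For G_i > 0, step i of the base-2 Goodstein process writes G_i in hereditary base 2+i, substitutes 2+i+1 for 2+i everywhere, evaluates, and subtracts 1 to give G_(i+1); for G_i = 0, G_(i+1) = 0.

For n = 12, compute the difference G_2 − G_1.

G_0=12  [base 2] 2^(2 + 1) + 2^2  →[2↦3]→  3^(3 + 1) + 3^3 = 108  −1 ⇒ G_1=107
G_1=107  [base 3] 3^(3 + 1) + 2·3^2 + 2·3 + 2  →[3↦4]→  4^(4 + 1) + 2·4^2 + 2·4 + 2 = 1066  −1 ⇒ G_2=1065

958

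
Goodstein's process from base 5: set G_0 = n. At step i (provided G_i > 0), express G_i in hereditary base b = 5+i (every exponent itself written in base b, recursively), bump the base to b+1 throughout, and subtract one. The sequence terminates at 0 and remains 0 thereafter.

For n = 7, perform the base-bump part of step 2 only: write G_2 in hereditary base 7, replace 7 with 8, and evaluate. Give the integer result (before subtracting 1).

[0] 7 ≡ 5 + 2 (base 5). Lift 6: 8. −1: 7.
[1] 7 ≡ 6 + 1 (base 6). Lift 7: 8. −1: 7.
[2] 7 ≡ 7 (base 7). Lift 8: 8. −1: 7.

8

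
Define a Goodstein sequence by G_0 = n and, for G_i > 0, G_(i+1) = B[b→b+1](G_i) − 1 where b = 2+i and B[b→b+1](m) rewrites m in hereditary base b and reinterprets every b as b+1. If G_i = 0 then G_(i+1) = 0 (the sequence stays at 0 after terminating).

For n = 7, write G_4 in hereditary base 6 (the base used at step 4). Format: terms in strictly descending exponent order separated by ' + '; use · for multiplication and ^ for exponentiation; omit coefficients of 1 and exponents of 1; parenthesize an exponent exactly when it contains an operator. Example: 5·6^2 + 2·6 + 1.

6^6 + 1

[0] 7 ≡ 2^2 + 2 + 1 (base 2). Lift 3: 31. −1: 30.
[1] 30 ≡ 3^3 + 3 (base 3). Lift 4: 260. −1: 259.
[2] 259 ≡ 4^4 + 3 (base 4). Lift 5: 3128. −1: 3127.
[3] 3127 ≡ 5^5 + 2 (base 5). Lift 6: 46658. −1: 46657.
[4] 46657 ≡ 6^6 + 1 (base 6). Lift 7: 823544. −1: 823543.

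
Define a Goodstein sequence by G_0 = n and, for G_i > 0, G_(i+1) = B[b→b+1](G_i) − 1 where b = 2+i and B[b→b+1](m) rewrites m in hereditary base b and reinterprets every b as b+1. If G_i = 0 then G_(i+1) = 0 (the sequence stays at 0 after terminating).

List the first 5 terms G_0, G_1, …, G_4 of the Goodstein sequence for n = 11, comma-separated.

G_0 = 11. HB_2(11) = 2^(2 + 1) + 2 + 1. Bump = 85. G_1 = 84.
G_1 = 84. HB_3(84) = 3^(3 + 1) + 3. Bump = 1028. G_2 = 1027.
G_2 = 1027. HB_4(1027) = 4^(4 + 1) + 3. Bump = 15628. G_3 = 15627.
G_3 = 15627. HB_5(15627) = 5^(5 + 1) + 2. Bump = 279938. G_4 = 279937.

11, 84, 1027, 15627, 279937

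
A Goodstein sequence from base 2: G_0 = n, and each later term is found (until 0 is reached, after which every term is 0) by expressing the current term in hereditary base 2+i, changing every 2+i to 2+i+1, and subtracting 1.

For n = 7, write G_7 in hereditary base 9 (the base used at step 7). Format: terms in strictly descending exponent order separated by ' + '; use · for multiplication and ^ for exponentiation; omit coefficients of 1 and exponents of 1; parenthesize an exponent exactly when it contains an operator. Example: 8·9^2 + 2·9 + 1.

7·9^7 + 7·9^6 + 7·9^5 + 7·9^4 + 7·9^3 + 7·9^2 + 7·9 + 6

G_0=7  [base 2] 2^2 + 2 + 1  →[2↦3]→  3^3 + 3 + 1 = 31  −1 ⇒ G_1=30
G_1=30  [base 3] 3^3 + 3  →[3↦4]→  4^4 + 4 = 260  −1 ⇒ G_2=259
G_2=259  [base 4] 4^4 + 3  →[4↦5]→  5^5 + 3 = 3128  −1 ⇒ G_3=3127
G_3=3127  [base 5] 5^5 + 2  →[5↦6]→  6^6 + 2 = 46658  −1 ⇒ G_4=46657
G_4=46657  [base 6] 6^6 + 1  →[6↦7]→  7^7 + 1 = 823544  −1 ⇒ G_5=823543
G_5=823543  [base 7] 7^7  →[7↦8]→  8^8 = 16777216  −1 ⇒ G_6=16777215
G_6=16777215  [base 8] 7·8^7 + 7·8^6 + 7·8^5 + 7·8^4 + 7·8^3 + 7·8^2 + 7·8 + 7  →[8↦9]→  7·9^7 + 7·9^6 + 7·9^5 + 7·9^4 + 7·9^3 + 7·9^2 + 7·9 + 7 = 37665880  −1 ⇒ G_7=37665879
G_7=37665879  [base 9] 7·9^7 + 7·9^6 + 7·9^5 + 7·9^4 + 7·9^3 + 7·9^2 + 7·9 + 6  →[9↦10]→  7·10^7 + 7·10^6 + 7·10^5 + 7·10^4 + 7·10^3 + 7·10^2 + 7·10 + 6 = 77777776  −1 ⇒ G_8=77777775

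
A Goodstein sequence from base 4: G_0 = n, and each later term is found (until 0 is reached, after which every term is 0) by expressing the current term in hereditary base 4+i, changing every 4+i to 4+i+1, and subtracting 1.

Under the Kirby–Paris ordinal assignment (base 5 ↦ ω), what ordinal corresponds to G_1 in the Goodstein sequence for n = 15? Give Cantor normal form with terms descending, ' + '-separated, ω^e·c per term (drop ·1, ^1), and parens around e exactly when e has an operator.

step 0: 15 = 3·4 + 3; sub 5 for 4: 3·5 + 3; = 18; G_1 = 18−1 = 17
step 1: 17 = 3·5 + 2; sub 6 for 5: 3·6 + 2; = 20; G_2 = 20−1 = 19

ω·3 + 2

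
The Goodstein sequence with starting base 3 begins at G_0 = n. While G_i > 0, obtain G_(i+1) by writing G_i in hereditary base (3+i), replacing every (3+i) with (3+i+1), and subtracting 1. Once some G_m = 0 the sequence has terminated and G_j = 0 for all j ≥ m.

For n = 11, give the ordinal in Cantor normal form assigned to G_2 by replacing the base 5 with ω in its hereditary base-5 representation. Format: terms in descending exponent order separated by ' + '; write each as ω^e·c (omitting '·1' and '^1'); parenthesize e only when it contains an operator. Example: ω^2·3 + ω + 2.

step 0: 11 = 3^2 + 2; sub 4 for 3: 4^2 + 2; = 18; G_1 = 18−1 = 17
step 1: 17 = 4^2 + 1; sub 5 for 4: 5^2 + 1; = 26; G_2 = 26−1 = 25

ω^2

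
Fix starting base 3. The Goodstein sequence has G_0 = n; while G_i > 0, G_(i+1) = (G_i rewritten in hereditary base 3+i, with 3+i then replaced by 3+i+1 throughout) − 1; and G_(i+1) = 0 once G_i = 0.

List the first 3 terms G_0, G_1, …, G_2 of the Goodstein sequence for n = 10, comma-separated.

10, 16, 24

i=0: 10 = 3^2 + 1 (b=3); 3→4: 4^2 + 1 = 17; 17−1 = 16
i=1: 16 = 4^2 (b=4); 4→5: 5^2 = 25; 25−1 = 24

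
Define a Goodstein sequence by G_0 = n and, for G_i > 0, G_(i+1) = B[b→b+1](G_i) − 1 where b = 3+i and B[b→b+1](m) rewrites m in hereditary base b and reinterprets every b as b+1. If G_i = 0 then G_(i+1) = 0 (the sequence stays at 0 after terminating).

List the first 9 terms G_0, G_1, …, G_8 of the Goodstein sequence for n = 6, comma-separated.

6, 7, 7, 7, 7, 7, 6, 5, 4

G_0 = 6. HB_3(6) = 2·3. Bump = 8. G_1 = 7.
G_1 = 7. HB_4(7) = 4 + 3. Bump = 8. G_2 = 7.
G_2 = 7. HB_5(7) = 5 + 2. Bump = 8. G_3 = 7.
G_3 = 7. HB_6(7) = 6 + 1. Bump = 8. G_4 = 7.
G_4 = 7. HB_7(7) = 7. Bump = 8. G_5 = 7.
G_5 = 7. HB_8(7) = 7. Bump = 7. G_6 = 6.
G_6 = 6. HB_9(6) = 6. Bump = 6. G_7 = 5.
G_7 = 5. HB_10(5) = 5. Bump = 5. G_8 = 4.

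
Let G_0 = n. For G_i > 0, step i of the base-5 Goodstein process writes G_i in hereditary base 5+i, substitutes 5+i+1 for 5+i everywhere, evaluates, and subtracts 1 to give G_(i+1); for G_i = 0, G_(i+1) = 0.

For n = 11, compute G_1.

[0] 11 ≡ 2·5 + 1 (base 5). Lift 6: 13. −1: 12.
[1] 12 ≡ 2·6 (base 6). Lift 7: 14. −1: 13.

12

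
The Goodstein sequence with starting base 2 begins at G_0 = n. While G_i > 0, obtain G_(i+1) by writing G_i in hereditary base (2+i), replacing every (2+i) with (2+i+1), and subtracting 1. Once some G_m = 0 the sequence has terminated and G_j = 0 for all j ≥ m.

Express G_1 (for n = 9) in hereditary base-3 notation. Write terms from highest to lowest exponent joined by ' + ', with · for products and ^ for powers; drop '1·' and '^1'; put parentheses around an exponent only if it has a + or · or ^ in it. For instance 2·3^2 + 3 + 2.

3^(3 + 1)

step 0: 9 = 2^(2 + 1) + 1; sub 3 for 2: 3^(3 + 1) + 1; = 82; G_1 = 82−1 = 81
step 1: 81 = 3^(3 + 1); sub 4 for 3: 4^(4 + 1); = 1024; G_2 = 1024−1 = 1023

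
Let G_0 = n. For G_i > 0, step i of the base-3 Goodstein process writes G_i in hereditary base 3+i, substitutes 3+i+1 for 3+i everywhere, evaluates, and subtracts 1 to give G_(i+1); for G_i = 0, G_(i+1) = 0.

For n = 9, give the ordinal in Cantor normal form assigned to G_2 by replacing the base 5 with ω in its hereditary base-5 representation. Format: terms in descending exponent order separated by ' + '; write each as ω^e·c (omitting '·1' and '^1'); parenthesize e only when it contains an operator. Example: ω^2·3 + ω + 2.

ω·3 + 2

9 —HB3→ 3^2 —bump→ 4^2 = 16 —(−1)→ 15
15 —HB4→ 3·4 + 3 —bump→ 3·5 + 3 = 18 —(−1)→ 17
17 —HB5→ 3·5 + 2 —bump→ 3·6 + 2 = 20 —(−1)→ 19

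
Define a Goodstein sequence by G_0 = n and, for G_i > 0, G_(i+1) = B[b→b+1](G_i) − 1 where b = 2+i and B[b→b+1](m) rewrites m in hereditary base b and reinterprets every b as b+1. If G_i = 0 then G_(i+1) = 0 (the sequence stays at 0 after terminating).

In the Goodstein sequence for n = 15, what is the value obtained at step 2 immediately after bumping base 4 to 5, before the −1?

18753

[0] 15 ≡ 2^(2 + 1) + 2^2 + 2 + 1 (base 2). Lift 3: 112. −1: 111.
[1] 111 ≡ 3^(3 + 1) + 3^3 + 3 (base 3). Lift 4: 1284. −1: 1283.
[2] 1283 ≡ 4^(4 + 1) + 4^4 + 3 (base 4). Lift 5: 18753. −1: 18752.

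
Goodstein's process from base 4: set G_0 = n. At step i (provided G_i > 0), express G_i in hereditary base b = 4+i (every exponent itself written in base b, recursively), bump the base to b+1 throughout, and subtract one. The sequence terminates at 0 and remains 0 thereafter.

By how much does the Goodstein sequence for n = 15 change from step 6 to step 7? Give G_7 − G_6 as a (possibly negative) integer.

1

G_0 = 15. HB_4(15) = 3·4 + 3. Bump = 18. G_1 = 17.
G_1 = 17. HB_5(17) = 3·5 + 2. Bump = 20. G_2 = 19.
G_2 = 19. HB_6(19) = 3·6 + 1. Bump = 22. G_3 = 21.
G_3 = 21. HB_7(21) = 3·7. Bump = 24. G_4 = 23.
G_4 = 23. HB_8(23) = 2·8 + 7. Bump = 25. G_5 = 24.
G_5 = 24. HB_9(24) = 2·9 + 6. Bump = 26. G_6 = 25.
G_6 = 25. HB_10(25) = 2·10 + 5. Bump = 27. G_7 = 26.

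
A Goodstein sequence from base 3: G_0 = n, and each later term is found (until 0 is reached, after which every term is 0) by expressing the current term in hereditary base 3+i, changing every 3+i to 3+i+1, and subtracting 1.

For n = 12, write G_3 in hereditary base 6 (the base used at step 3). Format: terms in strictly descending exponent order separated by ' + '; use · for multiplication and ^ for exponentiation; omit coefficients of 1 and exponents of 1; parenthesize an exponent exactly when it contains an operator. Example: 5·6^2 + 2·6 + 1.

6^2 + 1

i=0: 12 = 3^2 + 3 (b=3); 3→4: 4^2 + 4 = 20; 20−1 = 19
i=1: 19 = 4^2 + 3 (b=4); 4→5: 5^2 + 3 = 28; 28−1 = 27
i=2: 27 = 5^2 + 2 (b=5); 5→6: 6^2 + 2 = 38; 38−1 = 37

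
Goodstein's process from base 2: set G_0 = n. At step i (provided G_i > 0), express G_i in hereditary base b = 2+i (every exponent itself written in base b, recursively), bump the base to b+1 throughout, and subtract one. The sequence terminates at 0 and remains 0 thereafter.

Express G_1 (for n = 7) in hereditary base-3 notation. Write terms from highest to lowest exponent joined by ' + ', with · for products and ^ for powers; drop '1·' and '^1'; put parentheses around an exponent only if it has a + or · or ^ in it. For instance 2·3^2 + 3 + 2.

3^3 + 3

step 0: 7 = 2^2 + 2 + 1; sub 3 for 2: 3^3 + 3 + 1; = 31; G_1 = 31−1 = 30
step 1: 30 = 3^3 + 3; sub 4 for 3: 4^4 + 4; = 260; G_2 = 260−1 = 259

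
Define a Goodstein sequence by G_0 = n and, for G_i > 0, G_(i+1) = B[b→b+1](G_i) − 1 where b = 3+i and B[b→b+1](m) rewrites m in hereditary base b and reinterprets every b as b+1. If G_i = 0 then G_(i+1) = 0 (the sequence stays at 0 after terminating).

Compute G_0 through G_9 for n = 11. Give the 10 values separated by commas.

G_0=11  [base 3] 3^2 + 2  →[3↦4]→  4^2 + 2 = 18  −1 ⇒ G_1=17
G_1=17  [base 4] 4^2 + 1  →[4↦5]→  5^2 + 1 = 26  −1 ⇒ G_2=25
G_2=25  [base 5] 5^2  →[5↦6]→  6^2 = 36  −1 ⇒ G_3=35
G_3=35  [base 6] 5·6 + 5  →[6↦7]→  5·7 + 5 = 40  −1 ⇒ G_4=39
G_4=39  [base 7] 5·7 + 4  →[7↦8]→  5·8 + 4 = 44  −1 ⇒ G_5=43
G_5=43  [base 8] 5·8 + 3  →[8↦9]→  5·9 + 3 = 48  −1 ⇒ G_6=47
G_6=47  [base 9] 5·9 + 2  →[9↦10]→  5·10 + 2 = 52  −1 ⇒ G_7=51
G_7=51  [base 10] 5·10 + 1  →[10↦11]→  5·11 + 1 = 56  −1 ⇒ G_8=55
G_8=55  [base 11] 5·11  →[11↦12]→  5·12 = 60  −1 ⇒ G_9=59

11, 17, 25, 35, 39, 43, 47, 51, 55, 59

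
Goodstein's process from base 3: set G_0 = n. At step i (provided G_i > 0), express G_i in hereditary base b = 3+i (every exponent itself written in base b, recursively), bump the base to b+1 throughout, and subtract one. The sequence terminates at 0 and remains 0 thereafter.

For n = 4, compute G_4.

2

step 0: 4 = 3 + 1; sub 4 for 3: 4 + 1; = 5; G_1 = 5−1 = 4
step 1: 4 = 4; sub 5 for 4: 5; = 5; G_2 = 5−1 = 4
step 2: 4 = 4; sub 6 for 5: 4; = 4; G_3 = 4−1 = 3
step 3: 3 = 3; sub 7 for 6: 3; = 3; G_4 = 3−1 = 2
step 4: 2 = 2; sub 8 for 7: 2; = 2; G_5 = 2−1 = 1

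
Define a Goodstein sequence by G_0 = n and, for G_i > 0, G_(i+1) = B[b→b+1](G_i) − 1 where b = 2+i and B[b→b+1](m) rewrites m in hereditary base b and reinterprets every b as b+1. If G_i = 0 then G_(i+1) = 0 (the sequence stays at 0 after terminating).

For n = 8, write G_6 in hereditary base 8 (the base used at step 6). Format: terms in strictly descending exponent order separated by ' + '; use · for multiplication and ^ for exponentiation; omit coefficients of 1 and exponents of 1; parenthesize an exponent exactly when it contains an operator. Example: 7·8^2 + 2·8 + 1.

G_0 = 8. HB_2(8) = 2^(2 + 1). Bump = 81. G_1 = 80.
G_1 = 80. HB_3(80) = 2·3^3 + 2·3^2 + 2·3 + 2. Bump = 554. G_2 = 553.
G_2 = 553. HB_4(553) = 2·4^4 + 2·4^2 + 2·4 + 1. Bump = 6311. G_3 = 6310.
G_3 = 6310. HB_5(6310) = 2·5^5 + 2·5^2 + 2·5. Bump = 93396. G_4 = 93395.
G_4 = 93395. HB_6(93395) = 2·6^6 + 2·6^2 + 6 + 5. Bump = 1647196. G_5 = 1647195.
G_5 = 1647195. HB_7(1647195) = 2·7^7 + 2·7^2 + 7 + 4. Bump = 33554572. G_6 = 33554571.

2·8^8 + 2·8^2 + 8 + 3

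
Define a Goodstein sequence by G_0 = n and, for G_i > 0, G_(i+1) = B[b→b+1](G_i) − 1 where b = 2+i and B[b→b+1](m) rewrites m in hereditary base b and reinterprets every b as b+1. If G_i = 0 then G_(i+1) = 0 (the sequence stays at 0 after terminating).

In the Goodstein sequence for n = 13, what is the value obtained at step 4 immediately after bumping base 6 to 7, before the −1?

5765999

G_0 = 13. HB_2(13) = 2^(2 + 1) + 2^2 + 1. Bump = 109. G_1 = 108.
G_1 = 108. HB_3(108) = 3^(3 + 1) + 3^3. Bump = 1280. G_2 = 1279.
G_2 = 1279. HB_4(1279) = 4^(4 + 1) + 3·4^3 + 3·4^2 + 3·4 + 3. Bump = 16093. G_3 = 16092.
G_3 = 16092. HB_5(16092) = 5^(5 + 1) + 3·5^3 + 3·5^2 + 3·5 + 2. Bump = 280712. G_4 = 280711.
G_4 = 280711. HB_6(280711) = 6^(6 + 1) + 3·6^3 + 3·6^2 + 3·6 + 1. Bump = 5765999. G_5 = 5765998.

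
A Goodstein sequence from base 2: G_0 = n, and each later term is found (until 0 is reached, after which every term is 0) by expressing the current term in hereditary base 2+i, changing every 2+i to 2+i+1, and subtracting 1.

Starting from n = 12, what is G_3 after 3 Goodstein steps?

15685

G_0 = 12. HB_2(12) = 2^(2 + 1) + 2^2. Bump = 108. G_1 = 107.
G_1 = 107. HB_3(107) = 3^(3 + 1) + 2·3^2 + 2·3 + 2. Bump = 1066. G_2 = 1065.
G_2 = 1065. HB_4(1065) = 4^(4 + 1) + 2·4^2 + 2·4 + 1. Bump = 15686. G_3 = 15685.
G_3 = 15685. HB_5(15685) = 5^(5 + 1) + 2·5^2 + 2·5. Bump = 280020. G_4 = 280019.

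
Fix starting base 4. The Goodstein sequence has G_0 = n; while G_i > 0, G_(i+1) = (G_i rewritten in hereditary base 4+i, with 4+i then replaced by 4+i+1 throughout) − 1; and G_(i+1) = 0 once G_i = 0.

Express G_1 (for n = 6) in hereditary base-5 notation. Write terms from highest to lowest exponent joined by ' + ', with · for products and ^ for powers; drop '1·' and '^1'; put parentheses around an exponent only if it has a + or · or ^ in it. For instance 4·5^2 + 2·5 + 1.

G_0=6  [base 4] 4 + 2  →[4↦5]→  5 + 2 = 7  −1 ⇒ G_1=6
G_1=6  [base 5] 5 + 1  →[5↦6]→  6 + 1 = 7  −1 ⇒ G_2=6

5 + 1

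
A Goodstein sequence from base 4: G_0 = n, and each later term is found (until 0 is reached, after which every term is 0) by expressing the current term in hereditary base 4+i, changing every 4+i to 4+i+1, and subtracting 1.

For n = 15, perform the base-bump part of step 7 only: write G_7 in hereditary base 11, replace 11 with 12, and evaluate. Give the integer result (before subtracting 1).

[0] 15 ≡ 3·4 + 3 (base 4). Lift 5: 18. −1: 17.
[1] 17 ≡ 3·5 + 2 (base 5). Lift 6: 20. −1: 19.
[2] 19 ≡ 3·6 + 1 (base 6). Lift 7: 22. −1: 21.
[3] 21 ≡ 3·7 (base 7). Lift 8: 24. −1: 23.
[4] 23 ≡ 2·8 + 7 (base 8). Lift 9: 25. −1: 24.
[5] 24 ≡ 2·9 + 6 (base 9). Lift 10: 26. −1: 25.
[6] 25 ≡ 2·10 + 5 (base 10). Lift 11: 27. −1: 26.

28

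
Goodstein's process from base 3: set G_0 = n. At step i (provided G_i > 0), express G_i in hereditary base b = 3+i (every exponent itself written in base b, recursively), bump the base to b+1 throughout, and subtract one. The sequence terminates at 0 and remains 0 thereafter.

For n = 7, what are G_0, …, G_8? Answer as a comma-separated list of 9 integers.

[0] 7 ≡ 2·3 + 1 (base 3). Lift 4: 9. −1: 8.
[1] 8 ≡ 2·4 (base 4). Lift 5: 10. −1: 9.
[2] 9 ≡ 5 + 4 (base 5). Lift 6: 10. −1: 9.
[3] 9 ≡ 6 + 3 (base 6). Lift 7: 10. −1: 9.
[4] 9 ≡ 7 + 2 (base 7). Lift 8: 10. −1: 9.
[5] 9 ≡ 8 + 1 (base 8). Lift 9: 10. −1: 9.
[6] 9 ≡ 9 (base 9). Lift 10: 10. −1: 9.
[7] 9 ≡ 9 (base 10). Lift 11: 9. −1: 8.

7, 8, 9, 9, 9, 9, 9, 9, 8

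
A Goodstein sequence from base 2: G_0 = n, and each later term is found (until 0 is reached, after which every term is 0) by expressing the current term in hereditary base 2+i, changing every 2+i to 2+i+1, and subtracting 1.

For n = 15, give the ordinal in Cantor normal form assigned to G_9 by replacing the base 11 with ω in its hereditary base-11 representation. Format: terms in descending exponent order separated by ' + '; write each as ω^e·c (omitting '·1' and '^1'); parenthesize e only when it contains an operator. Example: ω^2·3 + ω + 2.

ω^(ω + 1) + ω^7·7 + ω^6·7 + ω^5·7 + ω^4·7 + ω^3·7 + ω^2·7 + ω·7 + 4

G_0 = 15. HB_2(15) = 2^(2 + 1) + 2^2 + 2 + 1. Bump = 112. G_1 = 111.
G_1 = 111. HB_3(111) = 3^(3 + 1) + 3^3 + 3. Bump = 1284. G_2 = 1283.
G_2 = 1283. HB_4(1283) = 4^(4 + 1) + 4^4 + 3. Bump = 18753. G_3 = 18752.
G_3 = 18752. HB_5(18752) = 5^(5 + 1) + 5^5 + 2. Bump = 326594. G_4 = 326593.
G_4 = 326593. HB_6(326593) = 6^(6 + 1) + 6^6 + 1. Bump = 6588345. G_5 = 6588344.
G_5 = 6588344. HB_7(6588344) = 7^(7 + 1) + 7^7. Bump = 150994944. G_6 = 150994943.
G_6 = 150994943. HB_8(150994943) = 8^(8 + 1) + 7·8^7 + 7·8^6 + 7·8^5 + 7·8^4 + 7·8^3 + 7·8^2 + 7·8 + 7. Bump = 3524450281. G_7 = 3524450280.
G_7 = 3524450280. HB_9(3524450280) = 9^(9 + 1) + 7·9^7 + 7·9^6 + 7·9^5 + 7·9^4 + 7·9^3 + 7·9^2 + 7·9 + 6. Bump = 100077777776. G_8 = 100077777775.
G_8 = 100077777775. HB_10(100077777775) = 10^(10 + 1) + 7·10^7 + 7·10^6 + 7·10^5 + 7·10^4 + 7·10^3 + 7·10^2 + 7·10 + 5. Bump = 3138578427935. G_9 = 3138578427934.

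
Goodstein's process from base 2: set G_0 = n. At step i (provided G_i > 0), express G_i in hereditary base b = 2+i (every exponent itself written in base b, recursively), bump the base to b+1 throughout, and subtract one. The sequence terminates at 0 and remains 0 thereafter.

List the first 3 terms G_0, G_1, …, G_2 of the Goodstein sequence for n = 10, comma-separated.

G_0 = 10. HB_2(10) = 2^(2 + 1) + 2. Bump = 84. G_1 = 83.
G_1 = 83. HB_3(83) = 3^(3 + 1) + 2. Bump = 1026. G_2 = 1025.

10, 83, 1025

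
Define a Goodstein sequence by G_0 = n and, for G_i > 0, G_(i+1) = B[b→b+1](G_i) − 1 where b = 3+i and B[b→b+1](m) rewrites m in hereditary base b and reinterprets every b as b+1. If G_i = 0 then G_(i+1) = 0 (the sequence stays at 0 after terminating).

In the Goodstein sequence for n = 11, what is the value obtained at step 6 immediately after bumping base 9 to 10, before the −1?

(0) 11|_3 = 3^2 + 2 ↦ 4^2 + 2|_4 = 18 ⇒ 17
(1) 17|_4 = 4^2 + 1 ↦ 5^2 + 1|_5 = 26 ⇒ 25
(2) 25|_5 = 5^2 ↦ 6^2|_6 = 36 ⇒ 35
(3) 35|_6 = 5·6 + 5 ↦ 5·7 + 5|_7 = 40 ⇒ 39
(4) 39|_7 = 5·7 + 4 ↦ 5·8 + 4|_8 = 44 ⇒ 43
(5) 43|_8 = 5·8 + 3 ↦ 5·9 + 3|_9 = 48 ⇒ 47

52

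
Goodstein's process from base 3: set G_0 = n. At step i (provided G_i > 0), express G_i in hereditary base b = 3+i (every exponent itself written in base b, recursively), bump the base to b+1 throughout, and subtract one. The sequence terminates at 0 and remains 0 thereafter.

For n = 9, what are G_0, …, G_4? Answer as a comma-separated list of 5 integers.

9, 15, 17, 19, 21

step 0: 9 = 3^2; sub 4 for 3: 4^2; = 16; G_1 = 16−1 = 15
step 1: 15 = 3·4 + 3; sub 5 for 4: 3·5 + 3; = 18; G_2 = 18−1 = 17
step 2: 17 = 3·5 + 2; sub 6 for 5: 3·6 + 2; = 20; G_3 = 20−1 = 19
step 3: 19 = 3·6 + 1; sub 7 for 6: 3·7 + 1; = 22; G_4 = 22−1 = 21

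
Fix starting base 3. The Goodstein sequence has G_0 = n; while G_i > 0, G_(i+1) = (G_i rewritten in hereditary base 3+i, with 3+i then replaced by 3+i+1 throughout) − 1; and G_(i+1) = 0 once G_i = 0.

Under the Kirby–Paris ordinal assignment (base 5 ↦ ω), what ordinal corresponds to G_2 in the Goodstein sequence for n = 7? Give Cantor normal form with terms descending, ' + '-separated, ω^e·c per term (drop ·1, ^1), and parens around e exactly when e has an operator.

i=0: 7 = 2·3 + 1 (b=3); 3→4: 2·4 + 1 = 9; 9−1 = 8
i=1: 8 = 2·4 (b=4); 4→5: 2·5 = 10; 10−1 = 9

ω + 4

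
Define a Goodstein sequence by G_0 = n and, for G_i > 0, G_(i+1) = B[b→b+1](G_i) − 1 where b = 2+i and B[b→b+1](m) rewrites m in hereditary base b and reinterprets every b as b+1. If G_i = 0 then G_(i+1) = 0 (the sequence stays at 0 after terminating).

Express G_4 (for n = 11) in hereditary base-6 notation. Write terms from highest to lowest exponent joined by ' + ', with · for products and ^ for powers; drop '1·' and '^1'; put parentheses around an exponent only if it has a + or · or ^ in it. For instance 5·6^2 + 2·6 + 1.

G_0 = 11. HB_2(11) = 2^(2 + 1) + 2 + 1. Bump = 85. G_1 = 84.
G_1 = 84. HB_3(84) = 3^(3 + 1) + 3. Bump = 1028. G_2 = 1027.
G_2 = 1027. HB_4(1027) = 4^(4 + 1) + 3. Bump = 15628. G_3 = 15627.
G_3 = 15627. HB_5(15627) = 5^(5 + 1) + 2. Bump = 279938. G_4 = 279937.
G_4 = 279937. HB_6(279937) = 6^(6 + 1) + 1. Bump = 5764802. G_5 = 5764801.

6^(6 + 1) + 1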